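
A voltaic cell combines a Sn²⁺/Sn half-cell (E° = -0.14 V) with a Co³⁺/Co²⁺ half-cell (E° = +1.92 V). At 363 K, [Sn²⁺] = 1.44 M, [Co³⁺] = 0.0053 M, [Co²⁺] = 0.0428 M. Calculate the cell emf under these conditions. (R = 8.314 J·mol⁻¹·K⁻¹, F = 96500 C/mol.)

1.99 V

The Co³⁺/Co²⁺ couple has the higher reduction potential and acts as the cathode, so E°_cell = +1.92 − (-0.14) = 2.06 V.
Balancing electrons gives n = 2; the reaction quotient is Q = [Sn²⁺]·[Co²⁺]^2/[Co³⁺]^2 = 93.9.
E = E° − (RT/nF) ln Q = 2.06 − (8.314×363)/(2×96500) × (4.542) = 2.060 − 0.071 = 1.989 V.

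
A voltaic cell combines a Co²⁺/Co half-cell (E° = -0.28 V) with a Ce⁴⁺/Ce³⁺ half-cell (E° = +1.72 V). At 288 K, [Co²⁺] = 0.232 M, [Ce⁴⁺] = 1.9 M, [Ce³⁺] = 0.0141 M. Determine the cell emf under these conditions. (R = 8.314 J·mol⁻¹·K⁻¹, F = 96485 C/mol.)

2.14 V

The Ce⁴⁺/Ce³⁺ couple has the higher reduction potential and acts as the cathode, so E°_cell = +1.72 − (-0.28) = 2.00 V.
Balancing electrons gives n = 2; the reaction quotient is Q = [Co²⁺]·[Ce³⁺]^2/[Ce⁴⁺]^2 = 1.28 × 10^-5.
E = E° − (RT/nF) ln Q = 2.00 − (8.314×288)/(2×96485) × (-11.268) = 2.000 + 0.140 = 2.140 V.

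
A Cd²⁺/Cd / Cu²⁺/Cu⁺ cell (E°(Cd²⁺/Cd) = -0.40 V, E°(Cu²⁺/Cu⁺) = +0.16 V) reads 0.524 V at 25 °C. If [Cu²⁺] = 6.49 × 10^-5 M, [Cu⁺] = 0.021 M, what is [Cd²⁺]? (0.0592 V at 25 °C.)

From the Nernst equation, log Q = n(E° − E)/0.0592 = 2(0.56 − 0.524)/0.0592 = 1.216, so Q = 16.5.
With Q = [Cd²⁺]·[Cu⁺]^2/[Cu²⁺]^2 and the known concentrations, [Cd²⁺] in the numerator gives [Cd²⁺] = 1.6 × 10^-4 M.

1.6 × 10^-4 M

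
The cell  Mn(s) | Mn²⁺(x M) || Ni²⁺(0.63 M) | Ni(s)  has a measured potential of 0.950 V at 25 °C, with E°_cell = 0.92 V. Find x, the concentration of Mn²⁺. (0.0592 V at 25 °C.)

From the Nernst equation, log Q = n(E° − E)/0.0592 = 2(0.92 − 0.950)/0.0592 = -1.014, so Q = 0.0969.
With Q = [Mn²⁺]/[Ni²⁺] and the known concentrations, [Mn²⁺] in the numerator gives [Mn²⁺] = 0.061 M.

0.061 M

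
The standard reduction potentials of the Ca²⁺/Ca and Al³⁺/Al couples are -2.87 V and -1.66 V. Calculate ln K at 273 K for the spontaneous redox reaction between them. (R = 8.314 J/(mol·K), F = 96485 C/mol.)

E°_cell = -1.66 − (-2.87) = 1.21 V, with n = 6 electrons transferred.
At equilibrium E = 0, so the Nernst equation gives ln K = nFE°/RT = (6)(96485)(1.21)/((8.314)(273)) = 308.62.

ln K = 308.6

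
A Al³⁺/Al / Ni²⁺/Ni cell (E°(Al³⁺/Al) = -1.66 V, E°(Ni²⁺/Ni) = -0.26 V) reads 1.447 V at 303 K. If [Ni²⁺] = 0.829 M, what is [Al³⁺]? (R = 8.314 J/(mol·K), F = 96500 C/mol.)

From the Nernst equation, ln Q = nF(E° − E)/RT = 6×96500×(1.40 − 1.447)/(8.314×303) = -10.802, so Q = 2.03 × 10^-5.
With Q = [Al³⁺]^2/[Ni²⁺]^3 and the known concentrations, [Al³⁺]^2 in the numerator gives [Al³⁺] = 0.0034 M.

0.0034 M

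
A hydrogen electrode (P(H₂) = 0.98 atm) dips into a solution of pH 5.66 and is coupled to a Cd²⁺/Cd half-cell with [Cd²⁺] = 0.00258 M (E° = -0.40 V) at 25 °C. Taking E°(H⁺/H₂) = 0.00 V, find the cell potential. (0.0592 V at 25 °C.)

0.14 V

The hydrogen couple is the cathode, so E°_cell = 0.40 V; n = 2.
[H⁺] = 10^(−5.66) = 2.2 × 10^-6 M, and Q = [Cd²⁺]·P(H₂) / [H⁺]^2 = 5.28 × 10^8.
E = E° − (0.0592/2) log Q = 0.40 − (0.0592/2)(8.723) = 0.142 V.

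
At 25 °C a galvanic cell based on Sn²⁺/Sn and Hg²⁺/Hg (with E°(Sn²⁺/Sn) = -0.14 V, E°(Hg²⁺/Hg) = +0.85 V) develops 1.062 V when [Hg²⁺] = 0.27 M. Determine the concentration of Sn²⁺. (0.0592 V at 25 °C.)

0.001 M

From the Nernst equation, log Q = n(E° − E)/0.0592 = 2(0.99 − 1.062)/0.0592 = -2.432, so Q = 0.00369.
With Q = [Sn²⁺]/[Hg²⁺] and the known concentrations, [Sn²⁺] in the numerator gives [Sn²⁺] = 0.001 M.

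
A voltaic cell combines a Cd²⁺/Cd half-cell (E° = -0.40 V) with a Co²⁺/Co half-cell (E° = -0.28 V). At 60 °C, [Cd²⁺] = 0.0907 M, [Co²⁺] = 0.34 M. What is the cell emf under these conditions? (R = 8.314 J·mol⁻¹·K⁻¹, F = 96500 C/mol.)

0.139 V

The Co²⁺/Co couple has the higher reduction potential and acts as the cathode, so E°_cell = -0.28 − (-0.40) = 0.12 V.
Balancing electrons gives n = 2; the reaction quotient is Q = [Cd²⁺]/[Co²⁺] = 0.267.
E = E° − (RT/nF) ln Q = 0.12 − (8.314×333)/(2×96500) × (-1.321) = 0.120 + 0.019 = 0.139 V.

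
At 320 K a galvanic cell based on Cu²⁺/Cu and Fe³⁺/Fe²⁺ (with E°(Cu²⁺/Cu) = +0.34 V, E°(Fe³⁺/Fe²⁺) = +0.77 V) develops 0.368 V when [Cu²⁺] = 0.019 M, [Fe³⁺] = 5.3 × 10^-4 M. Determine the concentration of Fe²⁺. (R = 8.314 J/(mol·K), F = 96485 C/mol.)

0.036 M

From the Nernst equation, ln Q = nF(E° − E)/RT = 2×96485×(0.43 − 0.368)/(8.314×320) = 4.497, so Q = 89.7.
With Q = [Cu²⁺]·[Fe²⁺]^2/[Fe³⁺]^2 and the known concentrations, [Fe²⁺]^2 in the numerator gives [Fe²⁺] = 0.036 M.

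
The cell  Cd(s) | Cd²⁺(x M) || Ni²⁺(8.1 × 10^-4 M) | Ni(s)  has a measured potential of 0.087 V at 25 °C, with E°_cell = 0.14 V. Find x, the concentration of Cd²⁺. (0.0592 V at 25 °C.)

From the Nernst equation, log Q = n(E° − E)/0.0592 = 2(0.14 − 0.087)/0.0592 = 1.791, so Q = 61.7.
With Q = [Cd²⁺]/[Ni²⁺] and the known concentrations, [Cd²⁺] in the numerator gives [Cd²⁺] = 0.05 M.

0.05 M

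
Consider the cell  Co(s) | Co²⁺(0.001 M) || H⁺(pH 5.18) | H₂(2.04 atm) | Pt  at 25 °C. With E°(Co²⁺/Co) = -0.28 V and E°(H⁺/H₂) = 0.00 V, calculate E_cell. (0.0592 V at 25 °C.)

The hydrogen couple is the cathode, so E°_cell = 0.28 V; n = 2.
[H⁺] = 10^(−5.18) = 6.6 × 10^-6 M, and Q = [Co²⁺]·P(H₂) / [H⁺]^2 = 4.67 × 10^7.
E = E° − (0.0592/2) log Q = 0.28 − (0.0592/2)(7.670) = 0.053 V.

0.053 V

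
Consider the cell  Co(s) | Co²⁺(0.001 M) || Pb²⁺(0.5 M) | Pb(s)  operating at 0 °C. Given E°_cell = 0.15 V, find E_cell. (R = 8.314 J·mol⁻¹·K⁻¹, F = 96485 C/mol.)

Balancing electrons gives n = 2; the reaction quotient is Q = [Co²⁺]/[Pb²⁺] = 0.00200.
E = E° − (RT/nF) ln Q = 0.15 − (8.314×273)/(2×96485) × (-6.215) = 0.150 + 0.073 = 0.223 V.

0.223 V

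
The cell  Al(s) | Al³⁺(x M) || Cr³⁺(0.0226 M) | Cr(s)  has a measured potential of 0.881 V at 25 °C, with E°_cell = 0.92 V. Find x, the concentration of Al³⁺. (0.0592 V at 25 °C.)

2.1 M

From the Nernst equation, log Q = n(E° − E)/0.0592 = 3(0.92 − 0.881)/0.0592 = 1.976, so Q = 94.7.
With Q = [Al³⁺]/[Cr³⁺] and the known concentrations, [Al³⁺] in the numerator gives [Al³⁺] = 2.1 M.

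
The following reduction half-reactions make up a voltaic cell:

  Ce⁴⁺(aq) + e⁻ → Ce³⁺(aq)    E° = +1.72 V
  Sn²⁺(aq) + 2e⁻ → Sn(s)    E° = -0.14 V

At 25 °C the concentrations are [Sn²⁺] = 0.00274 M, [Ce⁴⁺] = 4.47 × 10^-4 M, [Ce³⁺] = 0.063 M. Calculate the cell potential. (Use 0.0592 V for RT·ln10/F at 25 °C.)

1.81 V

The Ce⁴⁺/Ce³⁺ couple has the higher reduction potential and acts as the cathode, so E°_cell = +1.72 − (-0.14) = 1.86 V.
Balancing electrons gives n = 2; the reaction quotient is Q = [Sn²⁺]·[Ce³⁺]^2/[Ce⁴⁺]^2 = 54.4.
At 25 °C, E = E° − (0.0592/n) log Q = 1.86 − (0.0592/2)(1.736) = 1.860 − 0.051 = 1.809 V.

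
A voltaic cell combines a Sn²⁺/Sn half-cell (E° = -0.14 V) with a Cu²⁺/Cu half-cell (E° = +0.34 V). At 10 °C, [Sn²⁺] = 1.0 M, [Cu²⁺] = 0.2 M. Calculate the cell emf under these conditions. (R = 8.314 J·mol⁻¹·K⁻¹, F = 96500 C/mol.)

0.460 V

The Cu²⁺/Cu couple has the higher reduction potential and acts as the cathode, so E°_cell = +0.34 − (-0.14) = 0.48 V.
Balancing electrons gives n = 2; the reaction quotient is Q = [Sn²⁺]/[Cu²⁺] = 5.00.
E = E° − (RT/nF) ln Q = 0.48 − (8.314×283)/(2×96500) × (1.609) = 0.480 − 0.020 = 0.460 V.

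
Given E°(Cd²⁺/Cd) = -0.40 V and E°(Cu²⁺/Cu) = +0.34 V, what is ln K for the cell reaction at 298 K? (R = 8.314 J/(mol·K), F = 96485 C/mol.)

E°_cell = +0.34 − (-0.40) = 0.74 V, with n = 2 electrons transferred.
At equilibrium E = 0, so the Nernst equation gives ln K = nFE°/RT = (2)(96485)(0.74)/((8.314)(298)) = 57.64.

ln K = 57.6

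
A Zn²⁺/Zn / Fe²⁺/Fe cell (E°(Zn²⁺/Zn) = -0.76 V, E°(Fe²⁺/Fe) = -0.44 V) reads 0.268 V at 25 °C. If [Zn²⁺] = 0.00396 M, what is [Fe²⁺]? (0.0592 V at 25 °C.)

From the Nernst equation, log Q = n(E° − E)/0.0592 = 2(0.32 − 0.268)/0.0592 = 1.757, so Q = 57.1.
With Q = [Zn²⁺]/[Fe²⁺] and the known concentrations, [Fe²⁺] in the denominator gives [Fe²⁺] = 6.9 × 10^-5 M.

6.9 × 10^-5 M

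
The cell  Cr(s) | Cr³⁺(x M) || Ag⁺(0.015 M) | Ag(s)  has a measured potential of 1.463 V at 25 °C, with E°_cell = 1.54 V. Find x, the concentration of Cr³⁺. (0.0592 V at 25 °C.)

From the Nernst equation, log Q = n(E° − E)/0.0592 = 3(1.54 − 1.463)/0.0592 = 3.902, so Q = 7980.
With Q = [Cr³⁺]/[Ag⁺]^3 and the known concentrations, [Cr³⁺] in the numerator gives [Cr³⁺] = 0.027 M.

0.027 M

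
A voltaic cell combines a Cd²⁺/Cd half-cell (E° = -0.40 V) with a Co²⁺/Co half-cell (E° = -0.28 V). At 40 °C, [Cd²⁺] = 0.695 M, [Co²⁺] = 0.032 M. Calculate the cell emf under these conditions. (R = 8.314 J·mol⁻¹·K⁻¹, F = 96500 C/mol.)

0.078 V

The Co²⁺/Co couple has the higher reduction potential and acts as the cathode, so E°_cell = -0.28 − (-0.40) = 0.12 V.
Balancing electrons gives n = 2; the reaction quotient is Q = [Cd²⁺]/[Co²⁺] = 21.7.
E = E° − (RT/nF) ln Q = 0.12 − (8.314×313)/(2×96500) × (3.078) = 0.120 − 0.042 = 0.078 V.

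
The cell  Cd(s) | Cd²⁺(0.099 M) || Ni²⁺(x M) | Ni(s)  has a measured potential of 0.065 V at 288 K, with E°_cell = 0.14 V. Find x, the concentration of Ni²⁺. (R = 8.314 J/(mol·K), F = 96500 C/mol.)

From the Nernst equation, ln Q = nF(E° − E)/RT = 2×96500×(0.14 − 0.065)/(8.314×288) = 6.045, so Q = 422.
With Q = [Cd²⁺]/[Ni²⁺] and the known concentrations, [Ni²⁺] in the denominator gives [Ni²⁺] = 2.3 × 10^-4 M.

2.3 × 10^-4 M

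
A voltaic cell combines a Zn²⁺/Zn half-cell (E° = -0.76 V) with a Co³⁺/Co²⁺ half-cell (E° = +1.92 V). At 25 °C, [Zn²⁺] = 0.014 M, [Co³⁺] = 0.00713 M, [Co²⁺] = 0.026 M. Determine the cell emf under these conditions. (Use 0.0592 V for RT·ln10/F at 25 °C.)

The Co³⁺/Co²⁺ couple has the higher reduction potential and acts as the cathode, so E°_cell = +1.92 − (-0.76) = 2.68 V.
Balancing electrons gives n = 2; the reaction quotient is Q = [Zn²⁺]·[Co²⁺]^2/[Co³⁺]^2 = 0.186.
At 25 °C, E = E° − (0.0592/n) log Q = 2.68 − (0.0592/2)(-0.730) = 2.680 + 0.022 = 2.702 V.

2.70 V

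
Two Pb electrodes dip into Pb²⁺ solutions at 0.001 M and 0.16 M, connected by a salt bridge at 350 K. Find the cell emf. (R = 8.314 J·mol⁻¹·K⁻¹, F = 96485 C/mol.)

0.077 V

Both half-cells are Pb²⁺/Pb, so E°_cell = 0. The concentrated side is the cathode; the cell reaction moves Pb²⁺ from high to low concentration with n = 2.
Q = [Pb²⁺]_dilute/[Pb²⁺]_conc = 0.001/0.16 = 0.00625.
E = 0 − (RT/nF) ln Q = −((8.314×350)/(2×96485))(-5.075) = 0.0765 V.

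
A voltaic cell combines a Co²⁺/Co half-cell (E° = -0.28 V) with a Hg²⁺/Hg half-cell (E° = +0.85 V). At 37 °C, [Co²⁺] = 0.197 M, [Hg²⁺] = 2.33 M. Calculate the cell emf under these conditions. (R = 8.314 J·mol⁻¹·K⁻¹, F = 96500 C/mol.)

1.16 V

The Hg²⁺/Hg couple has the higher reduction potential and acts as the cathode, so E°_cell = +0.85 − (-0.28) = 1.13 V.
Balancing electrons gives n = 2; the reaction quotient is Q = [Co²⁺]/[Hg²⁺] = 0.0845.
E = E° − (RT/nF) ln Q = 1.13 − (8.314×310)/(2×96500) × (-2.470) = 1.130 + 0.033 = 1.163 V.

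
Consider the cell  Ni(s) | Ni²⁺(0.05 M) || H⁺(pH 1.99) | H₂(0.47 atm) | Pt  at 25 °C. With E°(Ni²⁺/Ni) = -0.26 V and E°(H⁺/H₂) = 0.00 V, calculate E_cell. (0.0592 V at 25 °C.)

0.19 V

The hydrogen couple is the cathode, so E°_cell = 0.26 V; n = 2.
[H⁺] = 10^(−1.99) = 0.010 M, and Q = [Ni²⁺]·P(H₂) / [H⁺]^2 = 224.
E = E° − (0.0592/2) log Q = 0.26 − (0.0592/2)(2.351) = 0.190 V.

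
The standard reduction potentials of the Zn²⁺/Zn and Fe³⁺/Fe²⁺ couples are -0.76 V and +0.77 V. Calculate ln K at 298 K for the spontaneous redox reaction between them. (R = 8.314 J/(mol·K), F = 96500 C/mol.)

ln K = 119.2

E°_cell = +0.77 − (-0.76) = 1.53 V, with n = 2 electrons transferred.
At equilibrium E = 0, so the Nernst equation gives ln K = nFE°/RT = (2)(96500)(1.53)/((8.314)(298)) = 119.19.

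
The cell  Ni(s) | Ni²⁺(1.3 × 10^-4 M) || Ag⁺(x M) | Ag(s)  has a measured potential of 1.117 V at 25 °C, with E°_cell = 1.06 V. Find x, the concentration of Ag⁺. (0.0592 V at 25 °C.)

0.1 M

From the Nernst equation, log Q = n(E° − E)/0.0592 = 2(1.06 − 1.117)/0.0592 = -1.926, so Q = 0.0119.
With Q = [Ni²⁺]/[Ag⁺]^2 and the known concentrations, [Ag⁺]^2 in the denominator gives [Ag⁺] = 0.1 M.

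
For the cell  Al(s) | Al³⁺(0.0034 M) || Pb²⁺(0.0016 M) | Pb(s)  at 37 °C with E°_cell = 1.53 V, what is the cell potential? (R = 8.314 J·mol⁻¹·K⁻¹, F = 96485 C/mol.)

1.49 V

Balancing electrons gives n = 6; the reaction quotient is Q = [Al³⁺]^2/[Pb²⁺]^3 = 2820.
E = E° − (RT/nF) ln Q = 1.53 − (8.314×310)/(6×96485) × (7.945) = 1.530 − 0.035 = 1.495 V.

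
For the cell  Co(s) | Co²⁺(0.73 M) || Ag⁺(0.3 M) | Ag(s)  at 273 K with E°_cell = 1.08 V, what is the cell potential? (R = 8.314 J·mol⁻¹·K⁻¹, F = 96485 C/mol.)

1.06 V

Balancing electrons gives n = 2; the reaction quotient is Q = [Co²⁺]/[Ag⁺]^2 = 8.11.
E = E° − (RT/nF) ln Q = 1.08 − (8.314×273)/(2×96485) × (2.093) = 1.080 − 0.025 = 1.055 V.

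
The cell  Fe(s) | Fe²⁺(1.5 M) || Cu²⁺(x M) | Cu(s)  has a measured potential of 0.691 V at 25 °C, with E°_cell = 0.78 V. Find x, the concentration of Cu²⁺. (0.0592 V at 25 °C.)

0.0015 M

From the Nernst equation, log Q = n(E° − E)/0.0592 = 2(0.78 − 0.691)/0.0592 = 3.007, so Q = 1020.
With Q = [Fe²⁺]/[Cu²⁺] and the known concentrations, [Cu²⁺] in the denominator gives [Cu²⁺] = 0.0015 M.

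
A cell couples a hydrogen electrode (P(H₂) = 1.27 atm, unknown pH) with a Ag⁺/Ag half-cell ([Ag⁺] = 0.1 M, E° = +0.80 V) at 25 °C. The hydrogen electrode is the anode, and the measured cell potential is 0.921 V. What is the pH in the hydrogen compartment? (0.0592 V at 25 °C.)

pH = 2.99

E°_cell = 0.80 V and n = 2.
log Q = n(E° − E)/0.0592 = 2×(0.80 − 0.921)/0.0592 = -4.088.
With Q = [H⁺]^2 / ([Ag⁺]^2·P(H₂)), solving for [H⁺] gives log[H⁺] = -2.992, so pH = 2.99.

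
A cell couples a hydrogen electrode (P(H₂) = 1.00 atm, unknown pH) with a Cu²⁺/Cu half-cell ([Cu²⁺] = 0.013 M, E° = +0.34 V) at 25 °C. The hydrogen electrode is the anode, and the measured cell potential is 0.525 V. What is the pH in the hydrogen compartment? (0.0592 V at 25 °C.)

E°_cell = 0.34 V and n = 2.
log Q = n(E° − E)/0.0592 = 2×(0.34 − 0.525)/0.0592 = -6.250.
With Q = [H⁺]^2 / ([Cu²⁺]·P(H₂)), solving for [H⁺] gives log[H⁺] = -4.068, so pH = 4.07.

pH = 4.07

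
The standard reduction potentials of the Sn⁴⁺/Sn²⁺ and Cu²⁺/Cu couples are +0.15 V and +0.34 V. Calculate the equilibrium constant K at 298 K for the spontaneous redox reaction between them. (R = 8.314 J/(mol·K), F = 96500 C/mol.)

E°_cell = +0.34 − (+0.15) = 0.19 V, with n = 2 electrons transferred.
At equilibrium E = 0, so the Nernst equation gives ln K = nFE°/RT = (2)(96500)(0.19)/((8.314)(298)) = 14.80.
K = e^14.80 = 2.7 × 10^6.

2.7 × 10^6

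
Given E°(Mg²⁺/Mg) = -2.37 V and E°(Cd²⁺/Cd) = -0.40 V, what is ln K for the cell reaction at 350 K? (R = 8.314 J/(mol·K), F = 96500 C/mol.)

E°_cell = -0.40 − (-2.37) = 1.97 V, with n = 2 electrons transferred.
At equilibrium E = 0, so the Nernst equation gives ln K = nFE°/RT = (2)(96500)(1.97)/((8.314)(350)) = 130.66.

ln K = 130.7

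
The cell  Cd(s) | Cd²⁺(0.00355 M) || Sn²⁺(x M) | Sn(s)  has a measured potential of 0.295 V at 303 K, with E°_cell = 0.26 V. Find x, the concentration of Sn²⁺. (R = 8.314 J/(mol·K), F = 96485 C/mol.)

From the Nernst equation, ln Q = nF(E° − E)/RT = 2×96485×(0.26 − 0.295)/(8.314×303) = -2.681, so Q = 0.0685.
With Q = [Cd²⁺]/[Sn²⁺] and the known concentrations, [Sn²⁺] in the denominator gives [Sn²⁺] = 0.052 M.

0.052 M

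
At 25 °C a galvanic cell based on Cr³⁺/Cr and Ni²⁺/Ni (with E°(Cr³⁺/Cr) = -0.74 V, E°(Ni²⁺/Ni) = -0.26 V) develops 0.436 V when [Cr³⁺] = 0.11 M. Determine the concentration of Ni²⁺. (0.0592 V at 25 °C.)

From the Nernst equation, log Q = n(E° − E)/0.0592 = 6(0.48 − 0.436)/0.0592 = 4.459, so Q = 2.88 × 10^4.
With Q = [Cr³⁺]^2/[Ni²⁺]^3 and the known concentrations, [Ni²⁺]^3 in the denominator gives [Ni²⁺] = 0.0075 M.

0.0075 M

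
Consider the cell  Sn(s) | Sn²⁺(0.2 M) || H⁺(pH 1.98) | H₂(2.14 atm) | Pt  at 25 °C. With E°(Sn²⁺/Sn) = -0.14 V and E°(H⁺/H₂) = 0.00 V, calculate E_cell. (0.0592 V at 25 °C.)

The hydrogen couple is the cathode, so E°_cell = 0.14 V; n = 2.
[H⁺] = 10^(−1.98) = 0.010 M, and Q = [Sn²⁺]·P(H₂) / [H⁺]^2 = 3900.
E = E° − (0.0592/2) log Q = 0.14 − (0.0592/2)(3.591) = 0.034 V.

0.034 V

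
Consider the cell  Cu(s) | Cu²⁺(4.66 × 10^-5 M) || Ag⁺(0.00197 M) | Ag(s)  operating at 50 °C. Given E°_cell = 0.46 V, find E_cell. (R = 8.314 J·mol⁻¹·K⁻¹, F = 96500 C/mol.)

Balancing electrons gives n = 2; the reaction quotient is Q = [Cu²⁺]/[Ag⁺]^2 = 12.0.
E = E° − (RT/nF) ln Q = 0.46 − (8.314×323)/(2×96500) × (2.486) = 0.460 − 0.035 = 0.425 V.

0.425 V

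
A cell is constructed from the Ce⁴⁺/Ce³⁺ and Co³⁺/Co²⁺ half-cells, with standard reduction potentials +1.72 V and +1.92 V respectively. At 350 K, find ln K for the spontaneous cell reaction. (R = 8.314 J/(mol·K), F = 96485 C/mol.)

E°_cell = +1.92 − (+1.72) = 0.20 V, with n = 1 electron transferred.
At equilibrium E = 0, so the Nernst equation gives ln K = nFE°/RT = (1)(96485)(0.20)/((8.314)(350)) = 6.63.

ln K = 6.6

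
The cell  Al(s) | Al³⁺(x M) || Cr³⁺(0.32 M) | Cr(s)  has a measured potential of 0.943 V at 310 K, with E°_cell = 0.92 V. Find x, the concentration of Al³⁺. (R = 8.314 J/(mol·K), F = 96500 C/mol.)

0.024 M

From the Nernst equation, ln Q = nF(E° − E)/RT = 3×96500×(0.92 − 0.943)/(8.314×310) = -2.583, so Q = 0.0755.
With Q = [Al³⁺]/[Cr³⁺] and the known concentrations, [Al³⁺] in the numerator gives [Al³⁺] = 0.024 M.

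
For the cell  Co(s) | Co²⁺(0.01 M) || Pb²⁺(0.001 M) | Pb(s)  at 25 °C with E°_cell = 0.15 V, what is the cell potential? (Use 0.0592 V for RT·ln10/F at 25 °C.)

Balancing electrons gives n = 2; the reaction quotient is Q = [Co²⁺]/[Pb²⁺] = 10.0.
At 25 °C, E = E° − (0.0592/n) log Q = 0.15 − (0.0592/2)(1.000) = 0.150 − 0.030 = 0.120 V.

0.120 V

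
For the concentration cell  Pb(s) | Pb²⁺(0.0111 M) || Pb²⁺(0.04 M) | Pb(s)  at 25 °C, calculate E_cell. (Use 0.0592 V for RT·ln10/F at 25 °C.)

Both half-cells are Pb²⁺/Pb, so E°_cell = 0. The concentrated side is the cathode; the cell reaction moves Pb²⁺ from high to low concentration with n = 2.
Q = [Pb²⁺]_dilute/[Pb²⁺]_conc = 0.0111/0.04 = 0.277.
E = 0 − (0.0592/2) log Q = −(0.0592/2)(-0.557) = 0.0165 V.

0.016 V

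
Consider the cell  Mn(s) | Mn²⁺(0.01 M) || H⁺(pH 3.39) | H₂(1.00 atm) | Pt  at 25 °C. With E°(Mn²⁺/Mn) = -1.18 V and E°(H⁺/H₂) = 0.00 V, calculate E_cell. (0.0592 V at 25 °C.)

1.04 V

The hydrogen couple is the cathode, so E°_cell = 1.18 V; n = 2.
[H⁺] = 10^(−3.39) = 4.1 × 10^-4 M, and Q = [Mn²⁺]·P(H₂) / [H⁺]^2 = 6.03 × 10^4.
E = E° − (0.0592/2) log Q = 1.18 − (0.0592/2)(4.780) = 1.039 V.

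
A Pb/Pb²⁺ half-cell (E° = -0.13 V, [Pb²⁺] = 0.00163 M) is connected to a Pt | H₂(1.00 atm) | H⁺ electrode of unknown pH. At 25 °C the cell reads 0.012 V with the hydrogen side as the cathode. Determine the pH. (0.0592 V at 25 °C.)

pH = 3.39

E°_cell = 0.13 V and n = 2.
log Q = n(E° − E)/0.0592 = 2×(0.13 − 0.012)/0.0592 = 3.986.
With Q = [Pb²⁺]·P(H₂) / [H⁺]^2, solving for [H⁺] gives log[H⁺] = -3.387, so pH = 3.39.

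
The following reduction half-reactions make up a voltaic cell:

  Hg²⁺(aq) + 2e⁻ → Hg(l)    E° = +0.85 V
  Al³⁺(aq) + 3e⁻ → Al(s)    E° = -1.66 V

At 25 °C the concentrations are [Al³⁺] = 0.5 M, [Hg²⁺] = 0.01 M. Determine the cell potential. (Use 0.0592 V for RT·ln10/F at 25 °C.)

The Hg²⁺/Hg couple has the higher reduction potential and acts as the cathode, so E°_cell = +0.85 − (-1.66) = 2.51 V.
Balancing electrons gives n = 6; the reaction quotient is Q = [Al³⁺]^2/[Hg²⁺]^3 = 2.5 × 10^5.
At 25 °C, E = E° − (0.0592/n) log Q = 2.51 − (0.0592/6)(5.398) = 2.510 − 0.053 = 2.457 V.

2.46 V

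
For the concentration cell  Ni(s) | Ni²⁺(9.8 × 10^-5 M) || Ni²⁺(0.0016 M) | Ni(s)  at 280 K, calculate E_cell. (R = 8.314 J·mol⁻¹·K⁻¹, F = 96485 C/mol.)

0.034 V

Both half-cells are Ni²⁺/Ni, so E°_cell = 0. The concentrated side is the cathode; the cell reaction moves Ni²⁺ from high to low concentration with n = 2.
Q = [Ni²⁺]_dilute/[Ni²⁺]_conc = 9.8 × 10^-5/0.0016 = 0.0612.
E = 0 − (RT/nF) ln Q = −((8.314×280)/(2×96485))(-2.793) = 0.0337 V.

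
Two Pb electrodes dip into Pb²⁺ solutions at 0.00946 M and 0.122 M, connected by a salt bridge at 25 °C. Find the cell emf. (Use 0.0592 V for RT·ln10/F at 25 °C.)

0.033 V

Both half-cells are Pb²⁺/Pb, so E°_cell = 0. The concentrated side is the cathode; the cell reaction moves Pb²⁺ from high to low concentration with n = 2.
Q = [Pb²⁺]_dilute/[Pb²⁺]_conc = 0.00946/0.122 = 0.0775.
E = 0 − (0.0592/2) log Q = −(0.0592/2)(-1.110) = 0.0329 V.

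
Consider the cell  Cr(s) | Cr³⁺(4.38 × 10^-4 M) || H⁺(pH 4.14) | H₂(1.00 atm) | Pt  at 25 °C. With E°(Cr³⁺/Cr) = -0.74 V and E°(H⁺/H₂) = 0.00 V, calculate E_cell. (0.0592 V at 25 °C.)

0.56 V

The hydrogen couple is the cathode, so E°_cell = 0.74 V; n = 6.
[H⁺] = 10^(−4.14) = 7.2 × 10^-5 M, and Q = [Cr³⁺]^2·P(H₂)^3 / [H⁺]^6 = 1.33 × 10^18.
E = E° − (0.0592/6) log Q = 0.74 − (0.0592/6)(18.123) = 0.561 V.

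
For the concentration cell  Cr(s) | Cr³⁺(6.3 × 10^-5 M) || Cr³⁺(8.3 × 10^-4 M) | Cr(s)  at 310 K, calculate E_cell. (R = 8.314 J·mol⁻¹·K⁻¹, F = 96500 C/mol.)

Both half-cells are Cr³⁺/Cr, so E°_cell = 0. The concentrated side is the cathode; the cell reaction moves Cr³⁺ from high to low concentration with n = 3.
Q = [Cr³⁺]_dilute/[Cr³⁺]_conc = 6.3 × 10^-5/8.3 × 10^-4 = 0.0759.
E = 0 − (RT/nF) ln Q = −((8.314×310)/(3×96500))(-2.578) = 0.0230 V.

0.023 V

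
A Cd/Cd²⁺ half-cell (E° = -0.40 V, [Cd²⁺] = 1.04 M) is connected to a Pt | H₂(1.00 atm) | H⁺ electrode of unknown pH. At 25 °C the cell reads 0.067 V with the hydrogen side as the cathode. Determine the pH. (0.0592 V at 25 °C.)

pH = 5.62

E°_cell = 0.40 V and n = 2.
log Q = n(E° − E)/0.0592 = 2×(0.40 − 0.067)/0.0592 = 11.250.
With Q = [Cd²⁺]·P(H₂) / [H⁺]^2, solving for [H⁺] gives log[H⁺] = -5.616, so pH = 5.62.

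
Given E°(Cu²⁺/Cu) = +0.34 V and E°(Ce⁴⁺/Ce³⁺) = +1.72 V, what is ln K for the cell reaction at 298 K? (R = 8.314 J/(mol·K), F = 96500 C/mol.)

ln K = 107.5

E°_cell = +1.72 − (+0.34) = 1.38 V, with n = 2 electrons transferred.
At equilibrium E = 0, so the Nernst equation gives ln K = nFE°/RT = (2)(96500)(1.38)/((8.314)(298)) = 107.50.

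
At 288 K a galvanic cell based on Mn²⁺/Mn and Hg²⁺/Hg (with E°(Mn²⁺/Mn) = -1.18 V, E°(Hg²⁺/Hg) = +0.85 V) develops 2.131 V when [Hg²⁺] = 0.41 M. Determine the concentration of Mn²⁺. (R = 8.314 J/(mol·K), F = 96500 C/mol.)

From the Nernst equation, ln Q = nF(E° − E)/RT = 2×96500×(2.03 − 2.131)/(8.314×288) = -8.141, so Q = 2.91 × 10^-4.
With Q = [Mn²⁺]/[Hg²⁺] and the known concentrations, [Mn²⁺] in the numerator gives [Mn²⁺] = 1.2 × 10^-4 M.

1.2 × 10^-4 M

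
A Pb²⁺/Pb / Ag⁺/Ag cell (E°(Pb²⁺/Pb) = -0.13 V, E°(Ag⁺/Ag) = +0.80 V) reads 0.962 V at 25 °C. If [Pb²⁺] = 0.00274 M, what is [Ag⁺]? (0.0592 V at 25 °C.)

From the Nernst equation, log Q = n(E° − E)/0.0592 = 2(0.93 − 0.962)/0.0592 = -1.081, so Q = 0.0830.
With Q = [Pb²⁺]/[Ag⁺]^2 and the known concentrations, [Ag⁺]^2 in the denominator gives [Ag⁺] = 0.18 M.

0.18 M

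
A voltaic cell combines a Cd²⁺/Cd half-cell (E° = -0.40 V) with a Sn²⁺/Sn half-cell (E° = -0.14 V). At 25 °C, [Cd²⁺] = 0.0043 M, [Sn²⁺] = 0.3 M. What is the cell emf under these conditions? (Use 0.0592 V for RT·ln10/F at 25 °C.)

0.315 V

The Sn²⁺/Sn couple has the higher reduction potential and acts as the cathode, so E°_cell = -0.14 − (-0.40) = 0.26 V.
Balancing electrons gives n = 2; the reaction quotient is Q = [Cd²⁺]/[Sn²⁺] = 0.0143.
At 25 °C, E = E° − (0.0592/n) log Q = 0.26 − (0.0592/2)(-1.844) = 0.260 + 0.055 = 0.315 V.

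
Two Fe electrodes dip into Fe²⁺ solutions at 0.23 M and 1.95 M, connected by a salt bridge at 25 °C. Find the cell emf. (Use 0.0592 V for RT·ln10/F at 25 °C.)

Both half-cells are Fe²⁺/Fe, so E°_cell = 0. The concentrated side is the cathode; the cell reaction moves Fe²⁺ from high to low concentration with n = 2.
Q = [Fe²⁺]_dilute/[Fe²⁺]_conc = 0.23/1.95 = 0.118.
E = 0 − (0.0592/2) log Q = −(0.0592/2)(-0.928) = 0.0275 V.

0.027 V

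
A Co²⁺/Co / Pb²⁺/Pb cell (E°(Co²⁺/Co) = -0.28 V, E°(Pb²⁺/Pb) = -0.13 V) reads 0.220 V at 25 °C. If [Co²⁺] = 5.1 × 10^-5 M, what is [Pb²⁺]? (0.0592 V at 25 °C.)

From the Nernst equation, log Q = n(E° − E)/0.0592 = 2(0.15 − 0.220)/0.0592 = -2.365, so Q = 0.00432.
With Q = [Co²⁺]/[Pb²⁺] and the known concentrations, [Pb²⁺] in the denominator gives [Pb²⁺] = 0.012 M.

0.012 M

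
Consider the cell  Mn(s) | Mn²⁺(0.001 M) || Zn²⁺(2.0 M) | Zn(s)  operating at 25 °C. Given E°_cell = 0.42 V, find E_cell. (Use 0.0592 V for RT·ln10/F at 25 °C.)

Balancing electrons gives n = 2; the reaction quotient is Q = [Mn²⁺]/[Zn²⁺] = 5 × 10^-4.
At 25 °C, E = E° − (0.0592/n) log Q = 0.42 − (0.0592/2)(-3.301) = 0.420 + 0.098 = 0.518 V.

0.518 V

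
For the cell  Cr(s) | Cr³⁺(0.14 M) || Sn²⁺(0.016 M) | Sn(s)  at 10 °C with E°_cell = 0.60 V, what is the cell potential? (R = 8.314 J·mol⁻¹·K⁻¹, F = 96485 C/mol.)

0.566 V

Balancing electrons gives n = 6; the reaction quotient is Q = [Cr³⁺]^2/[Sn²⁺]^3 = 4790.
E = E° − (RT/nF) ln Q = 0.60 − (8.314×283)/(6×96485) × (8.473) = 0.600 − 0.034 = 0.566 V.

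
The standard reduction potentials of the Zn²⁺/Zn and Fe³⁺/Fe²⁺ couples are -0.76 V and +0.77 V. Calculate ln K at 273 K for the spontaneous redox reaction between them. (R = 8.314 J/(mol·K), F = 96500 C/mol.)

E°_cell = +0.77 − (-0.76) = 1.53 V, with n = 2 electrons transferred.
At equilibrium E = 0, so the Nernst equation gives ln K = nFE°/RT = (2)(96500)(1.53)/((8.314)(273)) = 130.10.

ln K = 130.1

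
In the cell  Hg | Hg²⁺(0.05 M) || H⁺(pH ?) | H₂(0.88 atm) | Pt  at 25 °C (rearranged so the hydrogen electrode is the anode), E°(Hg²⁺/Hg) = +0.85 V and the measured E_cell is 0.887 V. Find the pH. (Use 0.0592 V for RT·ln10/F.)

E°_cell = 0.85 V and n = 2.
log Q = n(E° − E)/0.0592 = 2×(0.85 − 0.887)/0.0592 = -1.250.
With Q = [H⁺]^2 / ([Hg²⁺]·P(H₂)), solving for [H⁺] gives log[H⁺] = -1.303, so pH = 1.30.

pH = 1.30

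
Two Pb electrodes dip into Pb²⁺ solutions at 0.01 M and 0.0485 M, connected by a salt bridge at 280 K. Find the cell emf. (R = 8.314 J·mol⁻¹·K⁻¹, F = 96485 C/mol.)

0.019 V

Both half-cells are Pb²⁺/Pb, so E°_cell = 0. The concentrated side is the cathode; the cell reaction moves Pb²⁺ from high to low concentration with n = 2.
Q = [Pb²⁺]_dilute/[Pb²⁺]_conc = 0.01/0.0485 = 0.206.
E = 0 − (RT/nF) ln Q = −((8.314×280)/(2×96485))(-1.579) = 0.0190 V.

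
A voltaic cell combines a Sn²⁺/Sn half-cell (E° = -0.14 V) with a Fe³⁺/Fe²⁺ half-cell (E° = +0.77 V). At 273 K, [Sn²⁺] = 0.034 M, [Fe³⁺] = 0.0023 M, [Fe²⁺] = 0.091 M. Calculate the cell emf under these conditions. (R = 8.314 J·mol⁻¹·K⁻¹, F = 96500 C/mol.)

0.863 V

The Fe³⁺/Fe²⁺ couple has the higher reduction potential and acts as the cathode, so E°_cell = +0.77 − (-0.14) = 0.91 V.
Balancing electrons gives n = 2; the reaction quotient is Q = [Sn²⁺]·[Fe²⁺]^2/[Fe³⁺]^2 = 53.2.
E = E° − (RT/nF) ln Q = 0.91 − (8.314×273)/(2×96500) × (3.975) = 0.910 − 0.047 = 0.863 V.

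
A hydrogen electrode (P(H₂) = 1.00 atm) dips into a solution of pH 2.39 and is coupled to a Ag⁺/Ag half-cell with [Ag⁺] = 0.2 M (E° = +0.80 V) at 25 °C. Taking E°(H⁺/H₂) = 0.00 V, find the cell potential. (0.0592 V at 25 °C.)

The Ag⁺/Ag couple is the cathode, so E°_cell = 0.80 V; n = 2.
[H⁺] = 10^(−2.39) = 0.0041 M, and Q = [H⁺]^2 / ([Ag⁺]^2·P(H₂)) = 4.15 × 10^-4.
E = E° − (0.0592/2) log Q = 0.80 − (0.0592/2)(-3.382) = 0.900 V.

0.90 V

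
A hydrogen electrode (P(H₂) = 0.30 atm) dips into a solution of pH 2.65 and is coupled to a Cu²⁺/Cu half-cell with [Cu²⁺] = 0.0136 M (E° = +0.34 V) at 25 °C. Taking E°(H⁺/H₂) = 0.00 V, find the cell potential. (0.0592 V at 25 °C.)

0.43 V

The Cu²⁺/Cu couple is the cathode, so E°_cell = 0.34 V; n = 2.
[H⁺] = 10^(−2.65) = 0.0022 M, and Q = [H⁺]^2 / ([Cu²⁺]·P(H₂)) = 0.00123.
E = E° − (0.0592/2) log Q = 0.34 − (0.0592/2)(-2.911) = 0.426 V.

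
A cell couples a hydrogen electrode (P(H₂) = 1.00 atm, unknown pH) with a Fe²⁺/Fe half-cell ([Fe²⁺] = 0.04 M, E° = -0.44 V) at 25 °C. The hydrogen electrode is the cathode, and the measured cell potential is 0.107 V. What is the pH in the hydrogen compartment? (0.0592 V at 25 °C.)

E°_cell = 0.44 V and n = 2.
log Q = n(E° − E)/0.0592 = 2×(0.44 − 0.107)/0.0592 = 11.250.
With Q = [Fe²⁺]·P(H₂) / [H⁺]^2, solving for [H⁺] gives log[H⁺] = -6.324, so pH = 6.32.

pH = 6.32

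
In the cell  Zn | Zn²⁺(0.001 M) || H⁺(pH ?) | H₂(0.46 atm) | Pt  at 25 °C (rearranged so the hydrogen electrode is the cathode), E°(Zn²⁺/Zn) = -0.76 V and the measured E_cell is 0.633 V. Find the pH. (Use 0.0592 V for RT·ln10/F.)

E°_cell = 0.76 V and n = 2.
log Q = n(E° − E)/0.0592 = 2×(0.76 − 0.633)/0.0592 = 4.291.
With Q = [Zn²⁺]·P(H₂) / [H⁺]^2, solving for [H⁺] gives log[H⁺] = -3.814, so pH = 3.81.

pH = 3.81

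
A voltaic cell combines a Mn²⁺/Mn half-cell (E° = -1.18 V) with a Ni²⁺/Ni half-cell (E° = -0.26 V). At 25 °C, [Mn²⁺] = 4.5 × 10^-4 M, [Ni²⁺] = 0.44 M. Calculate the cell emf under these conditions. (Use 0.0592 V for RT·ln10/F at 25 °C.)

1.01 V

The Ni²⁺/Ni couple has the higher reduction potential and acts as the cathode, so E°_cell = -0.26 − (-1.18) = 0.92 V.
Balancing electrons gives n = 2; the reaction quotient is Q = [Mn²⁺]/[Ni²⁺] = 0.00102.
At 25 °C, E = E° − (0.0592/n) log Q = 0.92 − (0.0592/2)(-2.990) = 0.920 + 0.089 = 1.009 V.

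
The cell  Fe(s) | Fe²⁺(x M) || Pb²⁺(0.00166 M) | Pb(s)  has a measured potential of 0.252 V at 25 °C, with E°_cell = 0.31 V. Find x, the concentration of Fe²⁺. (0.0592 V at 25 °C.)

From the Nernst equation, log Q = n(E° − E)/0.0592 = 2(0.31 − 0.252)/0.0592 = 1.959, so Q = 91.1.
With Q = [Fe²⁺]/[Pb²⁺] and the known concentrations, [Fe²⁺] in the numerator gives [Fe²⁺] = 0.15 M.

0.15 M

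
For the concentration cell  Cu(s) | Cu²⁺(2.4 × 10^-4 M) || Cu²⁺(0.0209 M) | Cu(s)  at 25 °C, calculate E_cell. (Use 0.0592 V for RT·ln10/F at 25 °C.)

Both half-cells are Cu²⁺/Cu, so E°_cell = 0. The concentrated side is the cathode; the cell reaction moves Cu²⁺ from high to low concentration with n = 2.
Q = [Cu²⁺]_dilute/[Cu²⁺]_conc = 2.4 × 10^-4/0.0209 = 0.0115.
E = 0 − (0.0592/2) log Q = −(0.0592/2)(-1.940) = 0.0574 V.

0.057 V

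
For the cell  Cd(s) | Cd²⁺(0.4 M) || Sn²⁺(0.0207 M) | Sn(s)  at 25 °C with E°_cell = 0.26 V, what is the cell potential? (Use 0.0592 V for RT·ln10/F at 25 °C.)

0.222 V

Balancing electrons gives n = 2; the reaction quotient is Q = [Cd²⁺]/[Sn²⁺] = 19.3.
At 25 °C, E = E° − (0.0592/n) log Q = 0.26 − (0.0592/2)(1.286) = 0.260 − 0.038 = 0.222 V.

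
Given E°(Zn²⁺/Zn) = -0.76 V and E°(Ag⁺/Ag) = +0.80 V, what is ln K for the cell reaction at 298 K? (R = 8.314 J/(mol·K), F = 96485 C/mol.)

E°_cell = +0.80 − (-0.76) = 1.56 V, with n = 2 electrons transferred.
At equilibrium E = 0, so the Nernst equation gives ln K = nFE°/RT = (2)(96485)(1.56)/((8.314)(298)) = 121.50.

ln K = 121.5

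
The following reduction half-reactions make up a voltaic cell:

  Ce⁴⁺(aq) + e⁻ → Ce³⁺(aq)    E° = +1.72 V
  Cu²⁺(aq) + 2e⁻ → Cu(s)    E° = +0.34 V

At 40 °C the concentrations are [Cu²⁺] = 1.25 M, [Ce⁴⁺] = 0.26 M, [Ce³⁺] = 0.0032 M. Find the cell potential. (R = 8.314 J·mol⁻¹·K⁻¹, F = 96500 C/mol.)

1.50 V

The Ce⁴⁺/Ce³⁺ couple has the higher reduction potential and acts as the cathode, so E°_cell = +1.72 − (+0.34) = 1.38 V.
Balancing electrons gives n = 2; the reaction quotient is Q = [Cu²⁺]·[Ce³⁺]^2/[Ce⁴⁺]^2 = 1.89 × 10^-4.
E = E° − (RT/nF) ln Q = 1.38 − (8.314×313)/(2×96500) × (-8.572) = 1.380 + 0.116 = 1.496 V.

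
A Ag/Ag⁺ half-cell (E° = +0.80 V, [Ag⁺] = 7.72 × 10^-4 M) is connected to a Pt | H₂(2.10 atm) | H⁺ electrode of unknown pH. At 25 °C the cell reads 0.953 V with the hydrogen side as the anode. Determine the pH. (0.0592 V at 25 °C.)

E°_cell = 0.80 V and n = 2.
log Q = n(E° − E)/0.0592 = 2×(0.80 − 0.953)/0.0592 = -5.169.
With Q = [H⁺]^2 / ([Ag⁺]^2·P(H₂)), solving for [H⁺] gives log[H⁺] = -5.536, so pH = 5.54.

pH = 5.54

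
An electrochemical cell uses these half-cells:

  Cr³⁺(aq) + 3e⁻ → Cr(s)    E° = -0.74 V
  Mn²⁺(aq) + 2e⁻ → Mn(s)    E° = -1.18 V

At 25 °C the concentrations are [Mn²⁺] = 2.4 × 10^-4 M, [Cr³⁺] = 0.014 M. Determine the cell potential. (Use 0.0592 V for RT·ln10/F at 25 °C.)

The Cr³⁺/Cr couple has the higher reduction potential and acts as the cathode, so E°_cell = -0.74 − (-1.18) = 0.44 V.
Balancing electrons gives n = 6; the reaction quotient is Q = [Mn²⁺]^3/[Cr³⁺]^2 = 7.05 × 10^-8.
At 25 °C, E = E° − (0.0592/n) log Q = 0.44 − (0.0592/6)(-7.152) = 0.440 + 0.071 = 0.511 V.

0.511 V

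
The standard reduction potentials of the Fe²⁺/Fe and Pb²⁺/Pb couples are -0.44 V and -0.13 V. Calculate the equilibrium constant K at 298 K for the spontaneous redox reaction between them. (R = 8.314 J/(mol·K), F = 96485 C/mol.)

E°_cell = -0.13 − (-0.44) = 0.31 V, with n = 2 electrons transferred.
At equilibrium E = 0, so the Nernst equation gives ln K = nFE°/RT = (2)(96485)(0.31)/((8.314)(298)) = 24.14.
K = e^24.14 = 3.1 × 10^10.

3.1 × 10^10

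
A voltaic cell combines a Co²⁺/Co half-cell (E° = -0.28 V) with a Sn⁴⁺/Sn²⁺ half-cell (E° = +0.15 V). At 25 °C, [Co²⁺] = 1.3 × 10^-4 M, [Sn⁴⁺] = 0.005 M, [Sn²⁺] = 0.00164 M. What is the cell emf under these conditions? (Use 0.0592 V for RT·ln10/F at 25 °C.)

0.559 V

The Sn⁴⁺/Sn²⁺ couple has the higher reduction potential and acts as the cathode, so E°_cell = +0.15 − (-0.28) = 0.43 V.
Balancing electrons gives n = 2; the reaction quotient is Q = [Co²⁺]·[Sn²⁺]/[Sn⁴⁺] = 4.26 × 10^-5.
At 25 °C, E = E° − (0.0592/n) log Q = 0.43 − (0.0592/2)(-4.370) = 0.430 + 0.129 = 0.559 V.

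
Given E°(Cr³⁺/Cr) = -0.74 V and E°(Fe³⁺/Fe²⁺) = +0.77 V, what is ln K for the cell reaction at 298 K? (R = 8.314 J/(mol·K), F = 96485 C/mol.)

ln K = 176.4

E°_cell = +0.77 − (-0.74) = 1.51 V, with n = 3 electrons transferred.
At equilibrium E = 0, so the Nernst equation gives ln K = nFE°/RT = (3)(96485)(1.51)/((8.314)(298)) = 176.41.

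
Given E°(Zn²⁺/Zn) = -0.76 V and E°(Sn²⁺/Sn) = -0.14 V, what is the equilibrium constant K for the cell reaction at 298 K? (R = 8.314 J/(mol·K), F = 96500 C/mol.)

9.4 × 10^20

E°_cell = -0.14 − (-0.76) = 0.62 V, with n = 2 electrons transferred.
At equilibrium E = 0, so the Nernst equation gives ln K = nFE°/RT = (2)(96500)(0.62)/((8.314)(298)) = 48.30.
K = e^48.30 = 9.4 × 10^20.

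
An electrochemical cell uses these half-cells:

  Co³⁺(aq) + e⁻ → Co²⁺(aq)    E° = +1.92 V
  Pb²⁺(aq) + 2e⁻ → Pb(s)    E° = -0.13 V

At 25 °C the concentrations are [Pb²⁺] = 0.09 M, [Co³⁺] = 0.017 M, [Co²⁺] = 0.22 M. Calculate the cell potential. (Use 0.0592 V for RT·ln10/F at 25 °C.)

2.02 V

The Co³⁺/Co²⁺ couple has the higher reduction potential and acts as the cathode, so E°_cell = +1.92 − (-0.13) = 2.05 V.
Balancing electrons gives n = 2; the reaction quotient is Q = [Pb²⁺]·[Co²⁺]^2/[Co³⁺]^2 = 15.1.
At 25 °C, E = E° − (0.0592/n) log Q = 2.05 − (0.0592/2)(1.178) = 2.050 − 0.035 = 2.015 V.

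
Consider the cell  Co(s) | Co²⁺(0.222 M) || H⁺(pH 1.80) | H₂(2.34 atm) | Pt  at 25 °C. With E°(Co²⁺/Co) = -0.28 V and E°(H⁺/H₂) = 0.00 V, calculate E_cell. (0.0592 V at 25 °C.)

0.18 V

The hydrogen couple is the cathode, so E°_cell = 0.28 V; n = 2.
[H⁺] = 10^(−1.80) = 0.016 M, and Q = [Co²⁺]·P(H₂) / [H⁺]^2 = 2070.
E = E° − (0.0592/2) log Q = 0.28 − (0.0592/2)(3.316) = 0.182 V.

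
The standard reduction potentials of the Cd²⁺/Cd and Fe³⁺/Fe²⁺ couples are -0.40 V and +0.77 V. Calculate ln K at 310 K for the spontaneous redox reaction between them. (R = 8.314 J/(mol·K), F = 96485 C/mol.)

ln K = 87.6

E°_cell = +0.77 − (-0.40) = 1.17 V, with n = 2 electrons transferred.
At equilibrium E = 0, so the Nernst equation gives ln K = nFE°/RT = (2)(96485)(1.17)/((8.314)(310)) = 87.60.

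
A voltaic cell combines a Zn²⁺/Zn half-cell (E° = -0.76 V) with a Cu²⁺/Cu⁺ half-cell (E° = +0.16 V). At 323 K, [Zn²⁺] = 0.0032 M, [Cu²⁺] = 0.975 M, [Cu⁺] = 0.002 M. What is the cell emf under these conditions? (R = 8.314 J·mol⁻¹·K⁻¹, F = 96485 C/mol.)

1.17 V

The Cu²⁺/Cu⁺ couple has the higher reduction potential and acts as the cathode, so E°_cell = +0.16 − (-0.76) = 0.92 V.
Balancing electrons gives n = 2; the reaction quotient is Q = [Zn²⁺]·[Cu⁺]^2/[Cu²⁺]^2 = 1.35 × 10^-8.
E = E° − (RT/nF) ln Q = 0.92 − (8.314×323)/(2×96485) × (-18.123) = 0.920 + 0.252 = 1.172 V.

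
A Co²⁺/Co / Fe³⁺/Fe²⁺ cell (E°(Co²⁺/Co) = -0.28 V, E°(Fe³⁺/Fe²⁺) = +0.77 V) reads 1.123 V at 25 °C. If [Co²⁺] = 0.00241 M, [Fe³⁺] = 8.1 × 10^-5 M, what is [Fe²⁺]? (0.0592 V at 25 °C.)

From the Nernst equation, log Q = n(E° − E)/0.0592 = 2(1.05 − 1.123)/0.0592 = -2.466, so Q = 0.00342.
With Q = [Co²⁺]·[Fe²⁺]^2/[Fe³⁺]^2 and the known concentrations, [Fe²⁺]^2 in the numerator gives [Fe²⁺] = 9.6 × 10^-5 M.

9.6 × 10^-5 M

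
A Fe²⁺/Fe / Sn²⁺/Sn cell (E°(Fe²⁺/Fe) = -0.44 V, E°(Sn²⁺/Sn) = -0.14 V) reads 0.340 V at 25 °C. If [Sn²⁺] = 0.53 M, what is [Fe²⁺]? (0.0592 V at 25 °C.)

From the Nernst equation, log Q = n(E° − E)/0.0592 = 2(0.30 − 0.340)/0.0592 = -1.351, so Q = 0.0445.
With Q = [Fe²⁺]/[Sn²⁺] and the known concentrations, [Fe²⁺] in the numerator gives [Fe²⁺] = 0.024 M.

0.024 M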